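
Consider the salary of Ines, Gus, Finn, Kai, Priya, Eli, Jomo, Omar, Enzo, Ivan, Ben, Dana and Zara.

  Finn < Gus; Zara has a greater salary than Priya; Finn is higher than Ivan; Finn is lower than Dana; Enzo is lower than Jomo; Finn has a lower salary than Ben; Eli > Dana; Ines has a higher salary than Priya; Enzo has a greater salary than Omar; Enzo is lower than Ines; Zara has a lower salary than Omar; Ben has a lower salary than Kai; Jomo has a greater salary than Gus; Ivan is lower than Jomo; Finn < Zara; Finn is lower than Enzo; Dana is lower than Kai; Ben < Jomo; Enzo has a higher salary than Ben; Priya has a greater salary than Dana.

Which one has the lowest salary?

Finn is not least since Ivan < Finn; Gus is not least since Finn < Gus; Dana is not least since Finn < Dana; Priya is not least since Dana < Priya; Zara is not least since Priya < Zara; Ben is not least since Finn < Ben; Omar is not least since Zara < Omar; Enzo is not least since Ben < Enzo; Kai is not least since Dana < Kai; Jomo is not least since Ivan < Jomo; Ines is not least since Priya < Ines; Eli is not least since Dana < Eli.
Only Ivan has nothing below it, so Ivan is the lowest salary.

Ivan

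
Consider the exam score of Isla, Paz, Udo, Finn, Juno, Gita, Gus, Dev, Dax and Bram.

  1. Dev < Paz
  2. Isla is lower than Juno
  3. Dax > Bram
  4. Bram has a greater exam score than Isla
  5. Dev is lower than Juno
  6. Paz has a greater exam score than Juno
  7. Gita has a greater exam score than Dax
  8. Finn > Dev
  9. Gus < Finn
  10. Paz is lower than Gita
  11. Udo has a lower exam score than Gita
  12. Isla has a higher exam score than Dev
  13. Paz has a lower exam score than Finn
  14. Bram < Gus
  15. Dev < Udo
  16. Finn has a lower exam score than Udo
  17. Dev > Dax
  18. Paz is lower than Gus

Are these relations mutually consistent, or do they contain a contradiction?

inconsistent

We have Dev < Isla stated directly, yet also Isla < Bram < Dax < Dev by chaining the others — so Isla < Dev. Contradiction.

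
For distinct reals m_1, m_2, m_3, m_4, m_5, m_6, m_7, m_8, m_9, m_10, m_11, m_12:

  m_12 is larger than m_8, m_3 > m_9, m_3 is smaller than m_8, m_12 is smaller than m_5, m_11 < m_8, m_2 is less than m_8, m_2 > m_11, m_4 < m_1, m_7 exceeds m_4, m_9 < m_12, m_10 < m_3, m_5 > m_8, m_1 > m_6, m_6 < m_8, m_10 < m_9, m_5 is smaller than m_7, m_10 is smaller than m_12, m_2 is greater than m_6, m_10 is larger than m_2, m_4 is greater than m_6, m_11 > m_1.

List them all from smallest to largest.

The consecutive links are each given: m_6 < m_4; m_4 < m_1; m_1 < m_11; m_11 < m_2; m_2 < m_10; m_10 < m_9; m_9 < m_3; m_3 < m_8; m_8 < m_12; m_12 < m_5; m_5 < m_7.

m_6 < m_4 < m_1 < m_11 < m_2 < m_10 < m_9 < m_3 < m_8 < m_12 < m_5 < m_7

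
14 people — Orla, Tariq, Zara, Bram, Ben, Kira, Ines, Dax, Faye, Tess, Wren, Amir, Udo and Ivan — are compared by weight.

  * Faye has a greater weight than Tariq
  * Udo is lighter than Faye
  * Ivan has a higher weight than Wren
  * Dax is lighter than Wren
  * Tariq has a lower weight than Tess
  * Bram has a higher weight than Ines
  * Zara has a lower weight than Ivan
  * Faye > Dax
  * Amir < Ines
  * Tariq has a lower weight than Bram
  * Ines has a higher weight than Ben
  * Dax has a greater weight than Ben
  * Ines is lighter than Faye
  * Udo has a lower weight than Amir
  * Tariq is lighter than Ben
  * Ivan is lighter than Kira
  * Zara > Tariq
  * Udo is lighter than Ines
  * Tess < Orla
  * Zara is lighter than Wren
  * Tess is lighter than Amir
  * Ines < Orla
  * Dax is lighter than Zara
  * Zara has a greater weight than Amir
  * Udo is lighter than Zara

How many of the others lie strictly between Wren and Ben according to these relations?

2

The relations place Ben below Wren. An element lies strictly between them when it is forced above Ben and also forced below Wren.
Above Ben: {Dax, Zara, Ines, Ivan, Bram, Orla, Faye, Kira}. Below Wren: {Tariq, Tess, Udo, Amir, Dax, Zara}.
Intersection: {Dax, Zara} — 2.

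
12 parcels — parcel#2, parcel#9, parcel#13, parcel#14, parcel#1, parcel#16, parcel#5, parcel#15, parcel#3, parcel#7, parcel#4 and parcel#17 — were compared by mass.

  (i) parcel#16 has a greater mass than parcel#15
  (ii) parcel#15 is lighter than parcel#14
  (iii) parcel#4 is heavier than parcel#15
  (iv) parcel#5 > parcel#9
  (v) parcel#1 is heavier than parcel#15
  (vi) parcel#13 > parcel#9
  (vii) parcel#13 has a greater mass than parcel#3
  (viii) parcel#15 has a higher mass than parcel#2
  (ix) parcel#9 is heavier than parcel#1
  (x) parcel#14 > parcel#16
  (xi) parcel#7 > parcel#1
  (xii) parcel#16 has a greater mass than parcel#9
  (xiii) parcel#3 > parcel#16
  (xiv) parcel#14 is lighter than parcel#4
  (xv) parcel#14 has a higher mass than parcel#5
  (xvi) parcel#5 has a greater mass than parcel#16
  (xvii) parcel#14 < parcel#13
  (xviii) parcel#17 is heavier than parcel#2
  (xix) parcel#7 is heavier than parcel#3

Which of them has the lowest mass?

parcel#15 is not least since parcel#2 < parcel#15; parcel#1 is not least since parcel#15 < parcel#1; parcel#9 is not least since parcel#1 < parcel#9; parcel#16 is not least since parcel#9 < parcel#16; parcel#5 is not least since parcel#16 < parcel#5; parcel#3 is not least since parcel#16 < parcel#3; parcel#14 is not least since parcel#5 < parcel#14; parcel#7 is not least since parcel#1 < parcel#7; parcel#17 is not least since parcel#2 < parcel#17; parcel#4 is not least since parcel#14 < parcel#4; parcel#13 is not least since parcel#3 < parcel#13.
Only parcel#2 has nothing below it, so parcel#2 is the lowest mass.

parcel#2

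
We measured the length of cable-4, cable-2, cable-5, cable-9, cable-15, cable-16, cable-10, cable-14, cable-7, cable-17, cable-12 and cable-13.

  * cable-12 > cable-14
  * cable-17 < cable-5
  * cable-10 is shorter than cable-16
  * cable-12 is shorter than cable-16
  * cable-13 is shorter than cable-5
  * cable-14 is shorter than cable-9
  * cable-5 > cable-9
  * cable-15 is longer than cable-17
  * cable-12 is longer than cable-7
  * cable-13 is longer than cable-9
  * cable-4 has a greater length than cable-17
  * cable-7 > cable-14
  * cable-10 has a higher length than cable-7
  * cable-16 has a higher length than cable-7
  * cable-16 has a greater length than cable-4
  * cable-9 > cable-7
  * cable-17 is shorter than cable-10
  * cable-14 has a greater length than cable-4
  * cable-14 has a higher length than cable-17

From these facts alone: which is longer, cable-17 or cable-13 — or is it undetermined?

Link the given pairs in sequence: cable-17 < cable-4; cable-4 < cable-14; cable-14 < cable-7; cable-7 < cable-9; cable-9 < cable-13.
Together: cable-17 < cable-4 < cable-14 < cable-7 < cable-9 < cable-13.
So cable-13 is longer.

cable-13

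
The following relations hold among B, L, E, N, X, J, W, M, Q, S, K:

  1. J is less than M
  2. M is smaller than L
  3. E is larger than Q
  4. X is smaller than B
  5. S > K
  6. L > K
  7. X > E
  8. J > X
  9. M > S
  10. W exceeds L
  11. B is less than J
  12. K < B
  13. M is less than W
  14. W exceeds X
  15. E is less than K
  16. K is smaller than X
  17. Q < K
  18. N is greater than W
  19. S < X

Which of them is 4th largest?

Chaining the given pairs: Q < E < K < S < X < B < J < M < L < W < N.
The 4th largest is M.

M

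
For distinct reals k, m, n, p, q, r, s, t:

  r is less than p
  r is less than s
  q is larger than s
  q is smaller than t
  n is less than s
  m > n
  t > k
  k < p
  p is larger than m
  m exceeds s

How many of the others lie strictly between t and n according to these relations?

2

Chaining upward from n reaches: s, q, m, p.
Chaining downward from t reaches: r, s, k, q.
Strictly between n and t are those in both lists: s, q — 2 elements.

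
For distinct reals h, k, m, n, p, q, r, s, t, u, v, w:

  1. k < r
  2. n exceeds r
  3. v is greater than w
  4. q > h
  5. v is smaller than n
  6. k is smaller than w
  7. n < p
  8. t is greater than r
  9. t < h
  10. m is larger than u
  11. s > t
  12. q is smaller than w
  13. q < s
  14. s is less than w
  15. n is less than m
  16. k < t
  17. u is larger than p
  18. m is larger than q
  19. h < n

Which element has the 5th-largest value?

v

Chaining the given pairs: k < r < t < h < q < s < w < v < n < p < u < m.
Counting 5 from the largest end gives v.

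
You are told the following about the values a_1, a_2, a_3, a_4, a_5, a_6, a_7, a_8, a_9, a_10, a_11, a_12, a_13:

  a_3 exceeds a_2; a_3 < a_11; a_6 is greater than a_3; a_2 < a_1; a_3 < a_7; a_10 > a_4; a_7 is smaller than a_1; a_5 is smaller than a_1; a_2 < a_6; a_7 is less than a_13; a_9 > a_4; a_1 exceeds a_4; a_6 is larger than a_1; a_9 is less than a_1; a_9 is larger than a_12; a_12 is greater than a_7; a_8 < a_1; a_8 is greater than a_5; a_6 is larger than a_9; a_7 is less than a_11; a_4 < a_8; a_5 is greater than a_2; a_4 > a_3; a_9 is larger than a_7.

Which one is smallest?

Chaining upward from a_2: directly above it, a_3, a_5, a_1, a_6; then a_7, a_4, a_11, a_8; then a_12, a_10, a_9, a_13.
That covers every other element, and nothing is given below a_2, so a_2 is the smallest.

a_2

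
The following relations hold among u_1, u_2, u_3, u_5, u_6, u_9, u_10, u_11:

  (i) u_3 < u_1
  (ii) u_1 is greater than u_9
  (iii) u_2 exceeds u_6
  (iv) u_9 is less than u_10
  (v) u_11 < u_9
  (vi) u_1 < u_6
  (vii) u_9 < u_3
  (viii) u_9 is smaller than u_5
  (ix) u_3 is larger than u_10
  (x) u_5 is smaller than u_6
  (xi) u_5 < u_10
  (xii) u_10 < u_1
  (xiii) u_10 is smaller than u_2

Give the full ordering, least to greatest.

u_11 < u_9 < u_5 < u_10 < u_3 < u_1 < u_6 < u_2

The consecutive links are each given: u_11 < u_9; u_9 < u_5; u_5 < u_10; u_10 < u_3; u_3 < u_1; u_1 < u_6; u_6 < u_2.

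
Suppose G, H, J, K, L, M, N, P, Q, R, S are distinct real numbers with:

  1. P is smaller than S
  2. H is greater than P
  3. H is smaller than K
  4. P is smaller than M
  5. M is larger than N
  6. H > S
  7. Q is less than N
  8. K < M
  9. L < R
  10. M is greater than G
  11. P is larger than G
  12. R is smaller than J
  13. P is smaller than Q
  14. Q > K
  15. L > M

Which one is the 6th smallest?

Chaining the given pairs: G < P < S < H < K < Q < N < M < L < R < J.
Counting 6 from the smallest end gives Q.

Q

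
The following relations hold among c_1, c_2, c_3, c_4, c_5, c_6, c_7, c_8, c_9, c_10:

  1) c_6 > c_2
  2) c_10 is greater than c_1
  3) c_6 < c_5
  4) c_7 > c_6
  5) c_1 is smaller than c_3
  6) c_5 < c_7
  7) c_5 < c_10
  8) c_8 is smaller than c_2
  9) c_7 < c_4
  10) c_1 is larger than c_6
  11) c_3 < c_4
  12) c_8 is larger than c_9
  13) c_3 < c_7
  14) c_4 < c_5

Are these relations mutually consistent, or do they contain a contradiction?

inconsistent

We have c_5 < c_7 stated directly, yet also c_7 < c_4 < c_5 by chaining the others — so c_7 < c_5. Contradiction.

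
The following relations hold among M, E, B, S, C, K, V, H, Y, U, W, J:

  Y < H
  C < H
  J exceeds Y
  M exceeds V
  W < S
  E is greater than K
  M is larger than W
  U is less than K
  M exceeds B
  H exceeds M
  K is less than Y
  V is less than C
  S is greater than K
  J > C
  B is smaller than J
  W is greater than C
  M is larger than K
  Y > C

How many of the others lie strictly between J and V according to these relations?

Chaining upward from V reaches: C, W, Y, M, H, S.
Chaining downward from J reaches: U, K, B, C, Y.
Strictly between V and J are those in both lists: C, Y — 2 elements.

2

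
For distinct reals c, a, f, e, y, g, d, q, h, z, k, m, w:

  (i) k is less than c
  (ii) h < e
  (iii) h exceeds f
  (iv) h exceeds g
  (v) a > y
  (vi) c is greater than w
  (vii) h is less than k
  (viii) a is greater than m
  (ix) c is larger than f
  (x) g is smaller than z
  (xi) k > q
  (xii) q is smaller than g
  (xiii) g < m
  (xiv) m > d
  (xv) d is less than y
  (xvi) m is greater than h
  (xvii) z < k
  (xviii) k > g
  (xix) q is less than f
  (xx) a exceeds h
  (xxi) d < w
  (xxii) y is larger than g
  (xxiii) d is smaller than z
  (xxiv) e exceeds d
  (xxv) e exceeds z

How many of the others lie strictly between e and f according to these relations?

1

Chaining upward from f reaches: h, m, a, k, c.
Chaining downward from e reaches: q, g, d, h, z.
Strictly between f and e are those in both lists: h — 1 element.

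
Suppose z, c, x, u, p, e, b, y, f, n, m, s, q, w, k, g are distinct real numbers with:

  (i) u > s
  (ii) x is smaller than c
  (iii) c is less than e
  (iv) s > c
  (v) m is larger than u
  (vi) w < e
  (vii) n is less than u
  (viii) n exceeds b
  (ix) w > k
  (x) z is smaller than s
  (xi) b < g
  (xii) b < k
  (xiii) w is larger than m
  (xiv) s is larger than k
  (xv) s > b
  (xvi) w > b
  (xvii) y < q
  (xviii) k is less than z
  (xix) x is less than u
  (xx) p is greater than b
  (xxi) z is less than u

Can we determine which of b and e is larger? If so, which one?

Chaining the given relations: b < k < z < s < u < m < w < e.
So e is larger.

e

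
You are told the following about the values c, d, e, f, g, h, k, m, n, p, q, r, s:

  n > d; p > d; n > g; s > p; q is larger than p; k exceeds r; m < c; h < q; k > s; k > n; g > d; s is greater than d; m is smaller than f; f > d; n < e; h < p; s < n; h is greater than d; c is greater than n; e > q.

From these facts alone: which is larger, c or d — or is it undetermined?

c

d < h and h < p give d < p.
With p < s: d < h < p < s.
Then s < n extends the chain to n.
Then n < c extends the chain to c.
So c is larger.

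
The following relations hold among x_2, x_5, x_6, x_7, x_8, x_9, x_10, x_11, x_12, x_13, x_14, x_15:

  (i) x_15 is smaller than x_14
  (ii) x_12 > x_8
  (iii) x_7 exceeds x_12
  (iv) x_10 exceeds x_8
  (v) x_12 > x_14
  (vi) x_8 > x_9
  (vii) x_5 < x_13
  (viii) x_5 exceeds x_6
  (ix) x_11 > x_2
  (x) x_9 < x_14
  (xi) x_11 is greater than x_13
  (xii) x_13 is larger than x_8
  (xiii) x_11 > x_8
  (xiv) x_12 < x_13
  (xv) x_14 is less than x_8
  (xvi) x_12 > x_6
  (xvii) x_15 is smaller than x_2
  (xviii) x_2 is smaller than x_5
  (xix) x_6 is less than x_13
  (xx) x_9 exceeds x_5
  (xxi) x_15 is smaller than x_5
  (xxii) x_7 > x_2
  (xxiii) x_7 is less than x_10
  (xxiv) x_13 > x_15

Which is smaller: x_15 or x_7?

x_15

x_15 < x_2 and x_2 < x_5 give x_15 < x_5.
Then x_5 < x_9 extends the chain to x_9.
Then x_9 < x_14 extends the chain to x_14.
With x_14 < x_8: x_15 < x_2 < x_5 < x_9 < x_14 < x_8.
Then x_8 < x_12 extends the chain to x_12.
Then x_12 < x_7 extends the chain to x_7.
So x_15 < x_7; x_15 is the smaller of the two.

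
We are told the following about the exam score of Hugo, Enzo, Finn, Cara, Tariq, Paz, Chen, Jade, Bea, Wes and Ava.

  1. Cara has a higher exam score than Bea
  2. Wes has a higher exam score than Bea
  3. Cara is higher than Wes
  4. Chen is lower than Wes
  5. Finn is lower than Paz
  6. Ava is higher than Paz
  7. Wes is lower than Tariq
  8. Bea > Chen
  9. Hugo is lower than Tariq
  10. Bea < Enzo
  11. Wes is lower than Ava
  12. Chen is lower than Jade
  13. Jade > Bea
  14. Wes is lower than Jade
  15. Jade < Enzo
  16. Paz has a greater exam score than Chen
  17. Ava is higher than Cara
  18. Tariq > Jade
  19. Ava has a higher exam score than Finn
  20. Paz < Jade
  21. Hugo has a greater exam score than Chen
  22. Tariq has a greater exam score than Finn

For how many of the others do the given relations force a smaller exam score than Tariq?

7

Directly below Tariq: Finn, Wes, Hugo, Jade.
One step further: Chen, Bea, Paz (7 so far).
Nothing else is reachable below Tariq; 7 in all.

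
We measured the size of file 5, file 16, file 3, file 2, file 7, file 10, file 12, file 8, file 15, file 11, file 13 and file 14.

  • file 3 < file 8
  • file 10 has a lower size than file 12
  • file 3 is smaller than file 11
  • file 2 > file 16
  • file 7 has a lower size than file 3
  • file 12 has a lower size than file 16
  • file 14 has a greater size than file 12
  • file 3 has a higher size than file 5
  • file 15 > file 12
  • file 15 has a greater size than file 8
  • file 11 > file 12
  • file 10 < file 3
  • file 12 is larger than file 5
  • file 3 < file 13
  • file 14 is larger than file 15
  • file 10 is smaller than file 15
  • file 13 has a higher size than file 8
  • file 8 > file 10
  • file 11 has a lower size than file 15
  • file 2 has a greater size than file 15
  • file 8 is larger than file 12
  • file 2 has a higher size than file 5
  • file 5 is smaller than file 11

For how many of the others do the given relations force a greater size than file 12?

7

From file 12 the given relations immediately reach file 8, file 11, file 15, file 16, file 14.
From those, file 2, file 13 — 7 in total.
No other element is forced above file 12 by the given relations, so the count is 7.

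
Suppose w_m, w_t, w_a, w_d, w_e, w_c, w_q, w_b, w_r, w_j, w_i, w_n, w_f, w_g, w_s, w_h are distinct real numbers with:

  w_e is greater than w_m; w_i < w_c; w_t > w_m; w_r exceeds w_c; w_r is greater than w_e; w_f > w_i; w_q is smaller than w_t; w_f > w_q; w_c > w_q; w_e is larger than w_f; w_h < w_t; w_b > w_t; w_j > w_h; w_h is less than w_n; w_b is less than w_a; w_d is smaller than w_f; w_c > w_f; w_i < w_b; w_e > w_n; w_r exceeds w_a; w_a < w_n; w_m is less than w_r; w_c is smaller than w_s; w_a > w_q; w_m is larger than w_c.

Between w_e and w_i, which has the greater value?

Link the given pairs in sequence: w_i < w_f; w_f < w_c; w_c < w_m; w_m < w_t; w_t < w_b; w_b < w_a; w_a < w_n; w_n < w_e.
Chaining these gives w_i < w_f < w_c < w_m < w_t < w_b < w_a < w_n < w_e.
So w_i < w_e; w_e is the larger of the two.

w_e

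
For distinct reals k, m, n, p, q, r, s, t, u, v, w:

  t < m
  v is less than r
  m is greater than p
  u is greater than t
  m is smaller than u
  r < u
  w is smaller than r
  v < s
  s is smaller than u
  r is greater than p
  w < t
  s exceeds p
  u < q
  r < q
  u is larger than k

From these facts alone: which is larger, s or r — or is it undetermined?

Following every chain through r: above r we get u, q; below r we get p, w, v.
s is not reached, and no chain runs the other way from s to r.
So the given relations leave the order of r and s undetermined.

undetermined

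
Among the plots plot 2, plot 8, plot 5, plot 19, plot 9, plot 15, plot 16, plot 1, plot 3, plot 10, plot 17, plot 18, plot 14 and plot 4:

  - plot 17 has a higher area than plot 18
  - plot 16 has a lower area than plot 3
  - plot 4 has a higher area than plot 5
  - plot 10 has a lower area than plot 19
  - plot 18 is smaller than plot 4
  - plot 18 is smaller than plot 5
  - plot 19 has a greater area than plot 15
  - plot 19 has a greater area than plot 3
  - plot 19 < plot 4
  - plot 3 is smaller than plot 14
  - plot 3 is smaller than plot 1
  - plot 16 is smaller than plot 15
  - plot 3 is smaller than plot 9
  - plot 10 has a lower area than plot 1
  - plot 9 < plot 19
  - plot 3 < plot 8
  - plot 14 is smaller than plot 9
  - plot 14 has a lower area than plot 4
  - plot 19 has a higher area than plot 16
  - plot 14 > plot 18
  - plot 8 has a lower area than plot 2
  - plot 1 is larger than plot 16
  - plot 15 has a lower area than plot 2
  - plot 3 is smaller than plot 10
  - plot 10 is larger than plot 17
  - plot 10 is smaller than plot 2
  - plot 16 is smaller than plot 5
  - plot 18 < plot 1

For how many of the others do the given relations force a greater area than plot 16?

From plot 16 the given relations immediately reach plot 15, plot 3, plot 5, plot 1, plot 19.
From those, plot 14, plot 9, plot 8, plot 10, plot 2, plot 4 — 11 in total.
No other element is forced above plot 16 by the given relations, so the count is 11.

11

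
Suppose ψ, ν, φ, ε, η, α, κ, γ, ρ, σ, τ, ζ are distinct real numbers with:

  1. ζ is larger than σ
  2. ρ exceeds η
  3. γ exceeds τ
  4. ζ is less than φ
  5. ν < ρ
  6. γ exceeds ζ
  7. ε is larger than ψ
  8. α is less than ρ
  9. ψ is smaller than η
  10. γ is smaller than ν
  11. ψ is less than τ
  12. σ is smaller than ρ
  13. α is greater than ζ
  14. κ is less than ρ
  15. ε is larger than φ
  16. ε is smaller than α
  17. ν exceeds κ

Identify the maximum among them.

ρ

κ is not greatest since κ < ν; σ is not greatest since σ < ρ; ψ is not greatest since ψ < τ; τ is not greatest since τ < γ; ζ is not greatest since ζ < α; γ is not greatest since γ < ν; η is not greatest since η < ρ; ν is not greatest since ν < ρ; φ is not greatest since φ < ε; ε is not greatest since ε < α; α is not greatest since α < ρ.
Only ρ has nothing above it, so ρ is the maximum.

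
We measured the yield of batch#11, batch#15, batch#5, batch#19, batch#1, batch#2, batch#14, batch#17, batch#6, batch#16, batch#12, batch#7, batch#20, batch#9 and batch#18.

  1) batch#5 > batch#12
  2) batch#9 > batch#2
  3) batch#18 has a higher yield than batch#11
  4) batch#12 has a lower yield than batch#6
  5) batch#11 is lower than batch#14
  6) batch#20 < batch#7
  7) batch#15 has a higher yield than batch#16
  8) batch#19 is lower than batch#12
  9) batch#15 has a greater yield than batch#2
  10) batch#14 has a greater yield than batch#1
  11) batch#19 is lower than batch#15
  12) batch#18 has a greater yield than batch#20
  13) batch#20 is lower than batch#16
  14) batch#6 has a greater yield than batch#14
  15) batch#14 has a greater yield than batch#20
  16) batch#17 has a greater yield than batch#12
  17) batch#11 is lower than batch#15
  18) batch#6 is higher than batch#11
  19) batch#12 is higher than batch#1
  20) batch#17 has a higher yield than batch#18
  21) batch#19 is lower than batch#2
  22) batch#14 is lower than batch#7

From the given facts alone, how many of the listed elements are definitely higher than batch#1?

6

The elements the relations force above batch#1 are batch#12, batch#14, batch#5, batch#6, batch#17, batch#7 — no chain reaches any other.
That is 6.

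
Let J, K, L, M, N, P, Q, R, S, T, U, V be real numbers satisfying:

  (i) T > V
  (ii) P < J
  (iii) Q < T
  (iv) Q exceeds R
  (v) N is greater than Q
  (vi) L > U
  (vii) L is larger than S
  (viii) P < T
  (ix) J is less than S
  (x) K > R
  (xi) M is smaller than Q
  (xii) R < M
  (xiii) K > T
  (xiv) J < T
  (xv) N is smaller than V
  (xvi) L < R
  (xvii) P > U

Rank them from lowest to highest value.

U < P < J < S < L < R < M < Q < N < V < T < K

The consecutive links are each given: U < P; P < J; J < S; S < L; L < R; R < M; M < Q; Q < N; N < V; V < T; T < K.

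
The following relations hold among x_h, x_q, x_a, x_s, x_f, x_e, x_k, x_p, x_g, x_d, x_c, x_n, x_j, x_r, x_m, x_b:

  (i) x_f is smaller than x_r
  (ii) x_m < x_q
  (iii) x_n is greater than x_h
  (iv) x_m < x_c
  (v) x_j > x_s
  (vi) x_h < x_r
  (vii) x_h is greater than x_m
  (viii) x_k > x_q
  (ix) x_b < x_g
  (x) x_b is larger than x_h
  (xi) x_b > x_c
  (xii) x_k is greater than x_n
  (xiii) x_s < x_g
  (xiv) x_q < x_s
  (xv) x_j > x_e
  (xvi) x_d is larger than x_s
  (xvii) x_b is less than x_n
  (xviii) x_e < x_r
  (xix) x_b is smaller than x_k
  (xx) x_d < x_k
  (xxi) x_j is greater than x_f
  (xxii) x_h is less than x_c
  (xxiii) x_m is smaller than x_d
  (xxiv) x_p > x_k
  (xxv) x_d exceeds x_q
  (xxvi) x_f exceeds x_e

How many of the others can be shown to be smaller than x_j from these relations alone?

5

From x_j the given relations immediately reach x_e, x_f, x_s.
From those, x_q — 4 in total.
From those, x_m — 5 in total.
No other element is forced below x_j by the given relations, so the count is 5.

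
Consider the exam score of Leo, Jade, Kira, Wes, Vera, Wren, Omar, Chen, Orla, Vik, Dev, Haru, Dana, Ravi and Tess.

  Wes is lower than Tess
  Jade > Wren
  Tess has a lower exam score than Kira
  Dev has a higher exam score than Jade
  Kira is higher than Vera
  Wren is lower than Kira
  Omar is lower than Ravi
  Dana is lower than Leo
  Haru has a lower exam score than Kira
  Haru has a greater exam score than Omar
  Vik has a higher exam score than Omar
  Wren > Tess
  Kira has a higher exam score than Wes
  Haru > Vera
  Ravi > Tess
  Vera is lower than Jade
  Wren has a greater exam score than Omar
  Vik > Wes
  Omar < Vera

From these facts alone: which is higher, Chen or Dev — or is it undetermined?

undetermined

Following every chain through Chen: nothing is chained to Chen.
Dev is not reached, and no chain runs the other way from Dev to Chen.
So the given relations leave the order of Chen and Dev undetermined.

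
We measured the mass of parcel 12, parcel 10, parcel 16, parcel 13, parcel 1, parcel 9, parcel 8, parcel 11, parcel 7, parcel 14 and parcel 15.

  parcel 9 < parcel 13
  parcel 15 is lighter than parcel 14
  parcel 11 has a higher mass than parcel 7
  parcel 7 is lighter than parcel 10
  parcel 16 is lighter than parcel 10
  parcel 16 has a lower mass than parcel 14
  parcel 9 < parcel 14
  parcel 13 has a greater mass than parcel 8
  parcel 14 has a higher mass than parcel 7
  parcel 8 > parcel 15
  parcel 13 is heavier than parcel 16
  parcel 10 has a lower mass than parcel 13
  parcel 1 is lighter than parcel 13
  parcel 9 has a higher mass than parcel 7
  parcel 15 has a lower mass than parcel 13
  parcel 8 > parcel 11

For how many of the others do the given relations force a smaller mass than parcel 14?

4

The elements the relations force below parcel 14 are parcel 7, parcel 16, parcel 15, parcel 9 — no chain reaches any other.
That is 4.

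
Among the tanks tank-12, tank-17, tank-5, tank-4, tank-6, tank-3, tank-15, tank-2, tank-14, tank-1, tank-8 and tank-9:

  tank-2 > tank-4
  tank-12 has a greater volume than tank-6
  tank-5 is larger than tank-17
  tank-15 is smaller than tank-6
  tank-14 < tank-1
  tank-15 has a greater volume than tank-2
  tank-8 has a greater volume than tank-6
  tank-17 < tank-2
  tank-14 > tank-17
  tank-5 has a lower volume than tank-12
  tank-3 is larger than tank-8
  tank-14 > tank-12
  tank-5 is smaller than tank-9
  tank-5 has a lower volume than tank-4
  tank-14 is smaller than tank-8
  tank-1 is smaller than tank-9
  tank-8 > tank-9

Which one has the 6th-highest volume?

The consecutive relations fix a unique order: tank-17 < tank-5 < tank-4 < tank-2 < tank-15 < tank-6 < tank-12 < tank-14 < tank-1 < tank-9 < tank-8 < tank-3.
Counting 6 from the largest end gives tank-12.

tank-12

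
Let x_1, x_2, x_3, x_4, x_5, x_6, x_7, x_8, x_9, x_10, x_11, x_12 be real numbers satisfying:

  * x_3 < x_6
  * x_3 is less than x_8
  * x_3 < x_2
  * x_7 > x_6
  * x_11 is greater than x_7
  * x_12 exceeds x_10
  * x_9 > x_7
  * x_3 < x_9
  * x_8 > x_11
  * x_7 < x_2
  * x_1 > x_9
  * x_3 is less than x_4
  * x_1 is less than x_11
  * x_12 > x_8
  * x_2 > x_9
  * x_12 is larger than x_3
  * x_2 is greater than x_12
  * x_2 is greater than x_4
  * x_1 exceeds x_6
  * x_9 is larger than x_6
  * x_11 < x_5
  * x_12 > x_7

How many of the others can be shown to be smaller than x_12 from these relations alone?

From x_12 the given relations immediately reach x_3, x_7, x_10, x_8.
From those, x_6, x_11 — 6 in total.
From those, x_1 — 7 in total.
From those, x_9 — 8 in total.
No other element is forced below x_12 by the given relations, so the count is 8.

8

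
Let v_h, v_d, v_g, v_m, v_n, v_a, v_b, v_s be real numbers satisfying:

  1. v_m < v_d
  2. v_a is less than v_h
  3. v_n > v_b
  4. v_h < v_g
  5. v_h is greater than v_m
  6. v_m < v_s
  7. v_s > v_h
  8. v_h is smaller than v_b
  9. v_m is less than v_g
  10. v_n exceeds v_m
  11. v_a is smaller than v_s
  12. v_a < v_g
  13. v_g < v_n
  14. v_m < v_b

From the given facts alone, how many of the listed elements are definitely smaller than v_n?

5

From v_n the given relations immediately reach v_m, v_b, v_g.
From those, v_a, v_h — 5 in total.
Nothing else is reachable below v_n; 5 in all.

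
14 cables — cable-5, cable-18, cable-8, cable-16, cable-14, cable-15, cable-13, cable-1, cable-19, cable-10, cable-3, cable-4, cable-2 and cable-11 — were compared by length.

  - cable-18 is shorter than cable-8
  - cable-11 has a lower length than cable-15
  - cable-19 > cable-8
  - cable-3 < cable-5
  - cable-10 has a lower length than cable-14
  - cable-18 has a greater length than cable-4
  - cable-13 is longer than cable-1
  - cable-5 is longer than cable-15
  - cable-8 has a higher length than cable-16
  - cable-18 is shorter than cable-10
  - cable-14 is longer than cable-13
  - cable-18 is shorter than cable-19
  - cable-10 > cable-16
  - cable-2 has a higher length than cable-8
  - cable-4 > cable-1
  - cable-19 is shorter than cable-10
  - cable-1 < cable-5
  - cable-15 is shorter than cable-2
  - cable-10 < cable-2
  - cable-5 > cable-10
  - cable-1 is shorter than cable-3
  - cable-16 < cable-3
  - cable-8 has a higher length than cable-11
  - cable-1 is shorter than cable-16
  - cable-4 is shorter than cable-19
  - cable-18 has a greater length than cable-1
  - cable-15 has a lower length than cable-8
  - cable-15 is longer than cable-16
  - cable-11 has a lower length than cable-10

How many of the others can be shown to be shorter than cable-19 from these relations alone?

7

The elements the relations force below cable-19 are cable-11, cable-1, cable-4, cable-16, cable-15, cable-18, cable-8 — no chain reaches any other.
That is 7.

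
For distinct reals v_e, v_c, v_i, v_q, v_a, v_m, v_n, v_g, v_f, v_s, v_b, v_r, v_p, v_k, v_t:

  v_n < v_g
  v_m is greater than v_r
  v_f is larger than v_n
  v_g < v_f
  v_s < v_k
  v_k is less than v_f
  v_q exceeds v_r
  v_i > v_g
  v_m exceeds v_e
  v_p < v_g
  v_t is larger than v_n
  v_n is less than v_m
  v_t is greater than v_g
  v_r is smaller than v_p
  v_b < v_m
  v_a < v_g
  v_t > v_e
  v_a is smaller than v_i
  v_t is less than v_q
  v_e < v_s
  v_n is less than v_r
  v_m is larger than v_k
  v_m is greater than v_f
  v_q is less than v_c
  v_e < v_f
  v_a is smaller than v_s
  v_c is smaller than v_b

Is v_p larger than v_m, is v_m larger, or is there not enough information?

Chaining the given relations: v_p < v_g < v_t < v_q < v_c < v_b < v_m.
So v_m is larger.

v_m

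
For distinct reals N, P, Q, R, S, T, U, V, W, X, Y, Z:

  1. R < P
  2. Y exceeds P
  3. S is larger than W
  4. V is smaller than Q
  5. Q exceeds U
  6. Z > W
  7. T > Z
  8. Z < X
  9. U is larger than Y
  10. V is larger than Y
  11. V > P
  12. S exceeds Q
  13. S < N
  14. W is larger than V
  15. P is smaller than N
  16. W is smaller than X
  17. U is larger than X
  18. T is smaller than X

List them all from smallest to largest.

R < P < Y < V < W < Z < T < X < U < Q < S < N

The consecutive links are each given: R < P; P < Y; Y < V; V < W; W < Z; Z < T; T < X; X < U; U < Q; Q < S; S < N.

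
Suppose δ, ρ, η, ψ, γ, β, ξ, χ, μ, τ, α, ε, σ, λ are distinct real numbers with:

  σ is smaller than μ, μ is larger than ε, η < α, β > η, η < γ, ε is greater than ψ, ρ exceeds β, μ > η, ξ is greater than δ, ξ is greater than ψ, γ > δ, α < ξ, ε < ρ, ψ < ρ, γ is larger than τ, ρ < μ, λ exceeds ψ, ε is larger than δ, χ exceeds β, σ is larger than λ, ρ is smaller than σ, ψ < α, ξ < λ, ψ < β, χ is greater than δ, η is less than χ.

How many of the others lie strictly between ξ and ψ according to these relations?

Chaining upward from ψ reaches: α, β, χ, ε, ρ, λ, σ, μ.
Chaining downward from ξ reaches: η, α, δ.
Strictly between ψ and ξ are those in both lists: α — 1 element.

1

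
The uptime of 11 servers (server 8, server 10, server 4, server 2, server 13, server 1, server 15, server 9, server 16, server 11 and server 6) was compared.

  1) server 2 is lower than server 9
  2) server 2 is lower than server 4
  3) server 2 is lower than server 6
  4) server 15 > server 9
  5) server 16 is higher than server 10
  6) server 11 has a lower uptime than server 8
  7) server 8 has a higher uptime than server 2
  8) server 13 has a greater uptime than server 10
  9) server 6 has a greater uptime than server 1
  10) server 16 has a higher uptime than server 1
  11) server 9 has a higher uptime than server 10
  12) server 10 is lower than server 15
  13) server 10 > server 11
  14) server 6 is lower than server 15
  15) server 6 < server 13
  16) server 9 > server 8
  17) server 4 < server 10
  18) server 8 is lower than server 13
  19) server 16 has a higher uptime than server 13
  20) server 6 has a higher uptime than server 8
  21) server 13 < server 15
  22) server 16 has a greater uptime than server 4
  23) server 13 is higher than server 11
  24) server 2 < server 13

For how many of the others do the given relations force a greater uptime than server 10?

4

Directly above server 10: server 13, server 9, server 16, server 15.
No other element is forced above server 10 by the given relations, so the count is 4.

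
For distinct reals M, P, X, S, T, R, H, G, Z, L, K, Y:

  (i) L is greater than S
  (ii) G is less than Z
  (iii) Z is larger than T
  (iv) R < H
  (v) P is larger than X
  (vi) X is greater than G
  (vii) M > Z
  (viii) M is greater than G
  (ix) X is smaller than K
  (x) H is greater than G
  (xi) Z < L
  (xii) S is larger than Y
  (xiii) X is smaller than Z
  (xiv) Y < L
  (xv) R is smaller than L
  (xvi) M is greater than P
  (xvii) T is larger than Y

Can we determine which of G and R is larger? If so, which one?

undetermined

Following every chain through G: above G we get X, P, Z, L, M, K, H.
R is not reached, and no chain runs the other way from R to G.
So the given relations leave the order of G and R undetermined.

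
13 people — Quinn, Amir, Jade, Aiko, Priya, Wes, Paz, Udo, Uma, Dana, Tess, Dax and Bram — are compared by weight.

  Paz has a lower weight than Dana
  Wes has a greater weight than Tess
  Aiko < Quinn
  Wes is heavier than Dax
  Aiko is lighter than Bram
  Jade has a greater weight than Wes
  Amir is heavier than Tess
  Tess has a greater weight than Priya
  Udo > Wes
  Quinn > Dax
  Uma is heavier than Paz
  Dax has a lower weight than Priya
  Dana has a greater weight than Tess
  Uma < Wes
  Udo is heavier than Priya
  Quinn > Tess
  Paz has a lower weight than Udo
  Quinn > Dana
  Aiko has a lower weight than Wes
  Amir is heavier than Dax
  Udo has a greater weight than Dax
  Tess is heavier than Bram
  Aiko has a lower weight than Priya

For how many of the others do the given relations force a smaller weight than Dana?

6

Directly below Dana: Paz, Tess.
One step further: Priya, Bram (4 so far).
One step further: Dax, Aiko (6 so far).
No other element is forced below Dana by the given relations, so the count is 6.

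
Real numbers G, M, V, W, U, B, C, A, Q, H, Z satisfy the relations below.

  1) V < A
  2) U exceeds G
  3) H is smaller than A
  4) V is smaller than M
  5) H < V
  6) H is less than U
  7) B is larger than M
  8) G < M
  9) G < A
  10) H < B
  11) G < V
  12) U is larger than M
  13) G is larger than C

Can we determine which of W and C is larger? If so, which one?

undetermined

Following every chain through C: above C we get G, V, M, A, U, B.
W is not reached, and no chain runs the other way from W to C.
So the given relations leave the order of C and W undetermined.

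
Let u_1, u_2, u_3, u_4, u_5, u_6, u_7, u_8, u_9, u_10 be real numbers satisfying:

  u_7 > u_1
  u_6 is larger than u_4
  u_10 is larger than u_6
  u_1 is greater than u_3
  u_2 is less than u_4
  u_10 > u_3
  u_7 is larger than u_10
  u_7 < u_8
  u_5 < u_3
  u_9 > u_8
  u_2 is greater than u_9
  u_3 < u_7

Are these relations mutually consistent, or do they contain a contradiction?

inconsistent

We have u_10 < u_7 stated directly, yet also u_7 < u_8 < u_9 < u_2 < u_4 < u_6 < u_10 by chaining the others — so u_7 < u_10. Contradiction.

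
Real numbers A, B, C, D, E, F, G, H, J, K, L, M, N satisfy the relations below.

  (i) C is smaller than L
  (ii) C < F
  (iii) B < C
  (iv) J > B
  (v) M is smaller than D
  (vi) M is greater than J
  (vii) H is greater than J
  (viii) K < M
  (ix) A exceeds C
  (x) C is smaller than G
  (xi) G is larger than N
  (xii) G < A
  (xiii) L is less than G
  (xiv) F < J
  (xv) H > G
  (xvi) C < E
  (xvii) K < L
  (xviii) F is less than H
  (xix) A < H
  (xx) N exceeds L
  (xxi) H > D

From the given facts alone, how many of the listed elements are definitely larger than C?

10

The elements the relations force above C are F, J, L, M, N, G, D, A, H, E — no chain reaches any other.
That is 10.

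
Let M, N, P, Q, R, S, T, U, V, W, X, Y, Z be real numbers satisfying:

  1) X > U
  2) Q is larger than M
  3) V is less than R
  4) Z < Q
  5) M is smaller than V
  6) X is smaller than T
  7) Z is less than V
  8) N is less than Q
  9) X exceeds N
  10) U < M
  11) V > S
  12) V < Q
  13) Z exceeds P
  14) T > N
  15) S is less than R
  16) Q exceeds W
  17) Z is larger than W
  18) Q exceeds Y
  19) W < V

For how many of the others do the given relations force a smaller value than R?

7

From R the given relations immediately reach S, V.
From those, W, M, Z — 5 in total.
From those, U, P — 7 in total.
Nothing else is reachable below R; 7 in all.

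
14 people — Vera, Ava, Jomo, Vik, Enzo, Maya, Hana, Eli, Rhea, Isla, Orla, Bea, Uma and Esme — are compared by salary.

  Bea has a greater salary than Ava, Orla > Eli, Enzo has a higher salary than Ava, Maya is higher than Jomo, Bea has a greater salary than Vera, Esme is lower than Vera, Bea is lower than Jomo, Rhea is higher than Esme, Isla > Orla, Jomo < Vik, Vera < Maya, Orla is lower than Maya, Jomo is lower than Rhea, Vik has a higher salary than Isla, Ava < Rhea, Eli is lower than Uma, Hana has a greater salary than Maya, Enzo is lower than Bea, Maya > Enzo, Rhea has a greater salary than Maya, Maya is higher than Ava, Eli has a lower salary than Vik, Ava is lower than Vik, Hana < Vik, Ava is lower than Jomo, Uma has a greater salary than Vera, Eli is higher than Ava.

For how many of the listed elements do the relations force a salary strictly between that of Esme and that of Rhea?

4

The relations place Esme below Rhea. An element lies strictly between them when it is forced above Esme and also forced below Rhea.
Above Esme: {Vera, Bea, Jomo, Maya, Hana, Uma, Vik}. Below Rhea: {Ava, Enzo, Eli, Vera, Orla, Bea, Jomo, Maya}.
Intersection: {Vera, Bea, Jomo, Maya} — 4.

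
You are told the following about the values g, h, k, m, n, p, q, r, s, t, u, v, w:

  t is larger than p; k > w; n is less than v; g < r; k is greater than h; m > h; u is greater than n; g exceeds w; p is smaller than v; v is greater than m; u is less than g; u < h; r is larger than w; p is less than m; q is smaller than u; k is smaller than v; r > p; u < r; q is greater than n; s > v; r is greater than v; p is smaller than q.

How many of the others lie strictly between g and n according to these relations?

2

The relations place n below g. An element lies strictly between them when it is forced above n and also forced below g.
Above n: {q, u, h, k, m, v, r, s}. Below g: {p, q, u, w}.
Intersection: {q, u} — 2.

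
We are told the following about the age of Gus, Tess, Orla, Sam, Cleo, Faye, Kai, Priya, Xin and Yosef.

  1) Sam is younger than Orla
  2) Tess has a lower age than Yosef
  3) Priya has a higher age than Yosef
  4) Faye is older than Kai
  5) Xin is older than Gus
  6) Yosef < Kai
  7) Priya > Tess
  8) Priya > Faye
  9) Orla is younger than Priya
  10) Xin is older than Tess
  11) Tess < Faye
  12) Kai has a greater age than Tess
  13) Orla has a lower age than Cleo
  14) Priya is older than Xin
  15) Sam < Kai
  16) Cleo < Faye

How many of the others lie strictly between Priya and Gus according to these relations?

Chaining upward from Gus reaches: Xin.
Chaining downward from Priya reaches: Tess, Sam, Yosef, Orla, Kai, Cleo, Faye, Xin.
Strictly between Gus and Priya are those in both lists: Xin — 1 element.

1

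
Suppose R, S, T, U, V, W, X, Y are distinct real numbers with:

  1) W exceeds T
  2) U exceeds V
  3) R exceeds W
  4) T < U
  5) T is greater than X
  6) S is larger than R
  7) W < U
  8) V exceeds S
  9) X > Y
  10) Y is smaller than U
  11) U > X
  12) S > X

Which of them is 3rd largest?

Chaining the given pairs: Y < X < T < W < R < S < V < U.
The 3rd largest is S.

S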